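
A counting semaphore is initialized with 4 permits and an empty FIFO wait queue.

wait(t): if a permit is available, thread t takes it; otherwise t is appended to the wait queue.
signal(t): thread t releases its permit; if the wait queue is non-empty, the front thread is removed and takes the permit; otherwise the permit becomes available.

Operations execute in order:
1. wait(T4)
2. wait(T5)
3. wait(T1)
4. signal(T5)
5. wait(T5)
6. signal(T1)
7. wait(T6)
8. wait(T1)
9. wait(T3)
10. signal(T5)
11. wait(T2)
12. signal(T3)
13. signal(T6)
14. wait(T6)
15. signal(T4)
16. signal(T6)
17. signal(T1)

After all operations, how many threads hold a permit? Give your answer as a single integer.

Step 1: wait(T4) -> count=3 queue=[] holders={T4}
Step 2: wait(T5) -> count=2 queue=[] holders={T4,T5}
Step 3: wait(T1) -> count=1 queue=[] holders={T1,T4,T5}
Step 4: signal(T5) -> count=2 queue=[] holders={T1,T4}
Step 5: wait(T5) -> count=1 queue=[] holders={T1,T4,T5}
Step 6: signal(T1) -> count=2 queue=[] holders={T4,T5}
Step 7: wait(T6) -> count=1 queue=[] holders={T4,T5,T6}
Step 8: wait(T1) -> count=0 queue=[] holders={T1,T4,T5,T6}
Step 9: wait(T3) -> count=0 queue=[T3] holders={T1,T4,T5,T6}
Step 10: signal(T5) -> count=0 queue=[] holders={T1,T3,T4,T6}
Step 11: wait(T2) -> count=0 queue=[T2] holders={T1,T3,T4,T6}
Step 12: signal(T3) -> count=0 queue=[] holders={T1,T2,T4,T6}
Step 13: signal(T6) -> count=1 queue=[] holders={T1,T2,T4}
Step 14: wait(T6) -> count=0 queue=[] holders={T1,T2,T4,T6}
Step 15: signal(T4) -> count=1 queue=[] holders={T1,T2,T6}
Step 16: signal(T6) -> count=2 queue=[] holders={T1,T2}
Step 17: signal(T1) -> count=3 queue=[] holders={T2}
Final holders: {T2} -> 1 thread(s)

Answer: 1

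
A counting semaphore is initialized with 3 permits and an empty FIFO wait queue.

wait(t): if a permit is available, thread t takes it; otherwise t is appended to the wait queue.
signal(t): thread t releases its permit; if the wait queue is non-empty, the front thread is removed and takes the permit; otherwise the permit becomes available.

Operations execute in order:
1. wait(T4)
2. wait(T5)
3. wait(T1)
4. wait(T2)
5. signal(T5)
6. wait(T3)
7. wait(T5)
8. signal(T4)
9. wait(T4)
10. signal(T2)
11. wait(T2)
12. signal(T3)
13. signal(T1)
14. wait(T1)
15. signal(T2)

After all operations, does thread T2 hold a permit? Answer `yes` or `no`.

Step 1: wait(T4) -> count=2 queue=[] holders={T4}
Step 2: wait(T5) -> count=1 queue=[] holders={T4,T5}
Step 3: wait(T1) -> count=0 queue=[] holders={T1,T4,T5}
Step 4: wait(T2) -> count=0 queue=[T2] holders={T1,T4,T5}
Step 5: signal(T5) -> count=0 queue=[] holders={T1,T2,T4}
Step 6: wait(T3) -> count=0 queue=[T3] holders={T1,T2,T4}
Step 7: wait(T5) -> count=0 queue=[T3,T5] holders={T1,T2,T4}
Step 8: signal(T4) -> count=0 queue=[T5] holders={T1,T2,T3}
Step 9: wait(T4) -> count=0 queue=[T5,T4] holders={T1,T2,T3}
Step 10: signal(T2) -> count=0 queue=[T4] holders={T1,T3,T5}
Step 11: wait(T2) -> count=0 queue=[T4,T2] holders={T1,T3,T5}
Step 12: signal(T3) -> count=0 queue=[T2] holders={T1,T4,T5}
Step 13: signal(T1) -> count=0 queue=[] holders={T2,T4,T5}
Step 14: wait(T1) -> count=0 queue=[T1] holders={T2,T4,T5}
Step 15: signal(T2) -> count=0 queue=[] holders={T1,T4,T5}
Final holders: {T1,T4,T5} -> T2 not in holders

Answer: no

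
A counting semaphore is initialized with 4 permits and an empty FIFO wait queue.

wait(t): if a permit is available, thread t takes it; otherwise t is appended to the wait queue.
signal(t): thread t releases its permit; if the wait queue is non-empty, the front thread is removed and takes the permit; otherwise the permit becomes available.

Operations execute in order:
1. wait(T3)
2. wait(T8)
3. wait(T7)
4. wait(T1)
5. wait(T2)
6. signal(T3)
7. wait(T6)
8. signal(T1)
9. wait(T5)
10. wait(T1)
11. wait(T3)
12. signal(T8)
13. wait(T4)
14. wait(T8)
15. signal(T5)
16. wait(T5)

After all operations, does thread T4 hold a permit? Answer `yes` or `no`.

Answer: no

Derivation:
Step 1: wait(T3) -> count=3 queue=[] holders={T3}
Step 2: wait(T8) -> count=2 queue=[] holders={T3,T8}
Step 3: wait(T7) -> count=1 queue=[] holders={T3,T7,T8}
Step 4: wait(T1) -> count=0 queue=[] holders={T1,T3,T7,T8}
Step 5: wait(T2) -> count=0 queue=[T2] holders={T1,T3,T7,T8}
Step 6: signal(T3) -> count=0 queue=[] holders={T1,T2,T7,T8}
Step 7: wait(T6) -> count=0 queue=[T6] holders={T1,T2,T7,T8}
Step 8: signal(T1) -> count=0 queue=[] holders={T2,T6,T7,T8}
Step 9: wait(T5) -> count=0 queue=[T5] holders={T2,T6,T7,T8}
Step 10: wait(T1) -> count=0 queue=[T5,T1] holders={T2,T6,T7,T8}
Step 11: wait(T3) -> count=0 queue=[T5,T1,T3] holders={T2,T6,T7,T8}
Step 12: signal(T8) -> count=0 queue=[T1,T3] holders={T2,T5,T6,T7}
Step 13: wait(T4) -> count=0 queue=[T1,T3,T4] holders={T2,T5,T6,T7}
Step 14: wait(T8) -> count=0 queue=[T1,T3,T4,T8] holders={T2,T5,T6,T7}
Step 15: signal(T5) -> count=0 queue=[T3,T4,T8] holders={T1,T2,T6,T7}
Step 16: wait(T5) -> count=0 queue=[T3,T4,T8,T5] holders={T1,T2,T6,T7}
Final holders: {T1,T2,T6,T7} -> T4 not in holders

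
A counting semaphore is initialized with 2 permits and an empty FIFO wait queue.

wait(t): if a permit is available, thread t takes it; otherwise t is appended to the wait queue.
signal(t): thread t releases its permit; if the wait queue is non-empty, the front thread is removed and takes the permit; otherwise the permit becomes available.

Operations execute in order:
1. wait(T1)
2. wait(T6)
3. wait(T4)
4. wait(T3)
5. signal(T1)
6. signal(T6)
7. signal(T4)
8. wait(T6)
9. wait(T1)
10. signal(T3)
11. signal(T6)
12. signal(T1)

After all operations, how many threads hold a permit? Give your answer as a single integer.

Answer: 0

Derivation:
Step 1: wait(T1) -> count=1 queue=[] holders={T1}
Step 2: wait(T6) -> count=0 queue=[] holders={T1,T6}
Step 3: wait(T4) -> count=0 queue=[T4] holders={T1,T6}
Step 4: wait(T3) -> count=0 queue=[T4,T3] holders={T1,T6}
Step 5: signal(T1) -> count=0 queue=[T3] holders={T4,T6}
Step 6: signal(T6) -> count=0 queue=[] holders={T3,T4}
Step 7: signal(T4) -> count=1 queue=[] holders={T3}
Step 8: wait(T6) -> count=0 queue=[] holders={T3,T6}
Step 9: wait(T1) -> count=0 queue=[T1] holders={T3,T6}
Step 10: signal(T3) -> count=0 queue=[] holders={T1,T6}
Step 11: signal(T6) -> count=1 queue=[] holders={T1}
Step 12: signal(T1) -> count=2 queue=[] holders={none}
Final holders: {none} -> 0 thread(s)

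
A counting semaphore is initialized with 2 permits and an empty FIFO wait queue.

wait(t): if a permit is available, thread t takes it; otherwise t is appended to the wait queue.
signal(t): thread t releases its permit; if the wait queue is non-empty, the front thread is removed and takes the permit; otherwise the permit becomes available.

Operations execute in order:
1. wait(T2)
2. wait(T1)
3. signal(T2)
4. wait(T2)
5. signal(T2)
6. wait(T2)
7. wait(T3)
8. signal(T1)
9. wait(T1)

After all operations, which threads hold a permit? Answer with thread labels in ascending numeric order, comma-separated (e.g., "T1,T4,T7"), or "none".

Answer: T2,T3

Derivation:
Step 1: wait(T2) -> count=1 queue=[] holders={T2}
Step 2: wait(T1) -> count=0 queue=[] holders={T1,T2}
Step 3: signal(T2) -> count=1 queue=[] holders={T1}
Step 4: wait(T2) -> count=0 queue=[] holders={T1,T2}
Step 5: signal(T2) -> count=1 queue=[] holders={T1}
Step 6: wait(T2) -> count=0 queue=[] holders={T1,T2}
Step 7: wait(T3) -> count=0 queue=[T3] holders={T1,T2}
Step 8: signal(T1) -> count=0 queue=[] holders={T2,T3}
Step 9: wait(T1) -> count=0 queue=[T1] holders={T2,T3}
Final holders: T2,T3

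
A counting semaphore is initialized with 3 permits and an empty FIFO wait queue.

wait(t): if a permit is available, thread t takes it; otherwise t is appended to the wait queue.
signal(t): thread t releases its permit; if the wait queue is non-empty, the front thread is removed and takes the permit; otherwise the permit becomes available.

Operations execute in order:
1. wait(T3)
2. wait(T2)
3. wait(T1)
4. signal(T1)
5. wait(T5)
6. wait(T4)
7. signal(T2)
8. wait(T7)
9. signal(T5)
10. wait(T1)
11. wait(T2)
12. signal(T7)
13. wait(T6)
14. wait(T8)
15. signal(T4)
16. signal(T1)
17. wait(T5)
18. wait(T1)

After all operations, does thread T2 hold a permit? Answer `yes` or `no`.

Step 1: wait(T3) -> count=2 queue=[] holders={T3}
Step 2: wait(T2) -> count=1 queue=[] holders={T2,T3}
Step 3: wait(T1) -> count=0 queue=[] holders={T1,T2,T3}
Step 4: signal(T1) -> count=1 queue=[] holders={T2,T3}
Step 5: wait(T5) -> count=0 queue=[] holders={T2,T3,T5}
Step 6: wait(T4) -> count=0 queue=[T4] holders={T2,T3,T5}
Step 7: signal(T2) -> count=0 queue=[] holders={T3,T4,T5}
Step 8: wait(T7) -> count=0 queue=[T7] holders={T3,T4,T5}
Step 9: signal(T5) -> count=0 queue=[] holders={T3,T4,T7}
Step 10: wait(T1) -> count=0 queue=[T1] holders={T3,T4,T7}
Step 11: wait(T2) -> count=0 queue=[T1,T2] holders={T3,T4,T7}
Step 12: signal(T7) -> count=0 queue=[T2] holders={T1,T3,T4}
Step 13: wait(T6) -> count=0 queue=[T2,T6] holders={T1,T3,T4}
Step 14: wait(T8) -> count=0 queue=[T2,T6,T8] holders={T1,T3,T4}
Step 15: signal(T4) -> count=0 queue=[T6,T8] holders={T1,T2,T3}
Step 16: signal(T1) -> count=0 queue=[T8] holders={T2,T3,T6}
Step 17: wait(T5) -> count=0 queue=[T8,T5] holders={T2,T3,T6}
Step 18: wait(T1) -> count=0 queue=[T8,T5,T1] holders={T2,T3,T6}
Final holders: {T2,T3,T6} -> T2 in holders

Answer: yes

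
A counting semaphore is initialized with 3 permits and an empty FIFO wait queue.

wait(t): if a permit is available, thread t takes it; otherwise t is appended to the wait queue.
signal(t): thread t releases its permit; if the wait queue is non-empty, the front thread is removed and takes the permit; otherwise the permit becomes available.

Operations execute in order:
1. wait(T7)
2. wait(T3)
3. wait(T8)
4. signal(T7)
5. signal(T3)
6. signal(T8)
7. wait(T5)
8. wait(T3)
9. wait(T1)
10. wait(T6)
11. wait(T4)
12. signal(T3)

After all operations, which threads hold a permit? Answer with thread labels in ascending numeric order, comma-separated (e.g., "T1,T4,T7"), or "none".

Step 1: wait(T7) -> count=2 queue=[] holders={T7}
Step 2: wait(T3) -> count=1 queue=[] holders={T3,T7}
Step 3: wait(T8) -> count=0 queue=[] holders={T3,T7,T8}
Step 4: signal(T7) -> count=1 queue=[] holders={T3,T8}
Step 5: signal(T3) -> count=2 queue=[] holders={T8}
Step 6: signal(T8) -> count=3 queue=[] holders={none}
Step 7: wait(T5) -> count=2 queue=[] holders={T5}
Step 8: wait(T3) -> count=1 queue=[] holders={T3,T5}
Step 9: wait(T1) -> count=0 queue=[] holders={T1,T3,T5}
Step 10: wait(T6) -> count=0 queue=[T6] holders={T1,T3,T5}
Step 11: wait(T4) -> count=0 queue=[T6,T4] holders={T1,T3,T5}
Step 12: signal(T3) -> count=0 queue=[T4] holders={T1,T5,T6}
Final holders: T1,T5,T6

Answer: T1,T5,T6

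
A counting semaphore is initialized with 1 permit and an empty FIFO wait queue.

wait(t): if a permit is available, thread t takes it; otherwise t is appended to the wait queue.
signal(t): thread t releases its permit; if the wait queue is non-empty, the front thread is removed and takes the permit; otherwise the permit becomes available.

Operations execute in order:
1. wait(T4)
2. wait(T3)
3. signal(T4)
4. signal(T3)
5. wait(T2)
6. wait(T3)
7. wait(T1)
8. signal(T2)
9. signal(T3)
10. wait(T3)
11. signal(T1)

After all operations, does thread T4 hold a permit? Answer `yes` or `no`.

Answer: no

Derivation:
Step 1: wait(T4) -> count=0 queue=[] holders={T4}
Step 2: wait(T3) -> count=0 queue=[T3] holders={T4}
Step 3: signal(T4) -> count=0 queue=[] holders={T3}
Step 4: signal(T3) -> count=1 queue=[] holders={none}
Step 5: wait(T2) -> count=0 queue=[] holders={T2}
Step 6: wait(T3) -> count=0 queue=[T3] holders={T2}
Step 7: wait(T1) -> count=0 queue=[T3,T1] holders={T2}
Step 8: signal(T2) -> count=0 queue=[T1] holders={T3}
Step 9: signal(T3) -> count=0 queue=[] holders={T1}
Step 10: wait(T3) -> count=0 queue=[T3] holders={T1}
Step 11: signal(T1) -> count=0 queue=[] holders={T3}
Final holders: {T3} -> T4 not in holders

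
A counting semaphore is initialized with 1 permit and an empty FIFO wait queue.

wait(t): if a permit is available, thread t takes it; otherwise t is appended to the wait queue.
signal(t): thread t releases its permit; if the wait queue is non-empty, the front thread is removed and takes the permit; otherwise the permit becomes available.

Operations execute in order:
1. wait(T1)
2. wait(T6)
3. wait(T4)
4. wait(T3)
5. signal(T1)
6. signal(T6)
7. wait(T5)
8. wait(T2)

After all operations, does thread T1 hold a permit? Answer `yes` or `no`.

Answer: no

Derivation:
Step 1: wait(T1) -> count=0 queue=[] holders={T1}
Step 2: wait(T6) -> count=0 queue=[T6] holders={T1}
Step 3: wait(T4) -> count=0 queue=[T6,T4] holders={T1}
Step 4: wait(T3) -> count=0 queue=[T6,T4,T3] holders={T1}
Step 5: signal(T1) -> count=0 queue=[T4,T3] holders={T6}
Step 6: signal(T6) -> count=0 queue=[T3] holders={T4}
Step 7: wait(T5) -> count=0 queue=[T3,T5] holders={T4}
Step 8: wait(T2) -> count=0 queue=[T3,T5,T2] holders={T4}
Final holders: {T4} -> T1 not in holders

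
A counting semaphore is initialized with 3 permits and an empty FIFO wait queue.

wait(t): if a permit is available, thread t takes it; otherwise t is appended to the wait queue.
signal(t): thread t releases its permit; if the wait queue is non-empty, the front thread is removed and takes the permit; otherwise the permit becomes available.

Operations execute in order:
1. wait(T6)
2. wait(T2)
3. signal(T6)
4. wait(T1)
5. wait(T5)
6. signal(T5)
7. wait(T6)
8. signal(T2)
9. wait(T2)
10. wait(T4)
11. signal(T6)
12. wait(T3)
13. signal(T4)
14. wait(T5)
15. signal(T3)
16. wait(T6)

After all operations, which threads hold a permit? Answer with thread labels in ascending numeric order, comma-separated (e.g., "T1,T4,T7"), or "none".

Answer: T1,T2,T5

Derivation:
Step 1: wait(T6) -> count=2 queue=[] holders={T6}
Step 2: wait(T2) -> count=1 queue=[] holders={T2,T6}
Step 3: signal(T6) -> count=2 queue=[] holders={T2}
Step 4: wait(T1) -> count=1 queue=[] holders={T1,T2}
Step 5: wait(T5) -> count=0 queue=[] holders={T1,T2,T5}
Step 6: signal(T5) -> count=1 queue=[] holders={T1,T2}
Step 7: wait(T6) -> count=0 queue=[] holders={T1,T2,T6}
Step 8: signal(T2) -> count=1 queue=[] holders={T1,T6}
Step 9: wait(T2) -> count=0 queue=[] holders={T1,T2,T6}
Step 10: wait(T4) -> count=0 queue=[T4] holders={T1,T2,T6}
Step 11: signal(T6) -> count=0 queue=[] holders={T1,T2,T4}
Step 12: wait(T3) -> count=0 queue=[T3] holders={T1,T2,T4}
Step 13: signal(T4) -> count=0 queue=[] holders={T1,T2,T3}
Step 14: wait(T5) -> count=0 queue=[T5] holders={T1,T2,T3}
Step 15: signal(T3) -> count=0 queue=[] holders={T1,T2,T5}
Step 16: wait(T6) -> count=0 queue=[T6] holders={T1,T2,T5}
Final holders: T1,T2,T5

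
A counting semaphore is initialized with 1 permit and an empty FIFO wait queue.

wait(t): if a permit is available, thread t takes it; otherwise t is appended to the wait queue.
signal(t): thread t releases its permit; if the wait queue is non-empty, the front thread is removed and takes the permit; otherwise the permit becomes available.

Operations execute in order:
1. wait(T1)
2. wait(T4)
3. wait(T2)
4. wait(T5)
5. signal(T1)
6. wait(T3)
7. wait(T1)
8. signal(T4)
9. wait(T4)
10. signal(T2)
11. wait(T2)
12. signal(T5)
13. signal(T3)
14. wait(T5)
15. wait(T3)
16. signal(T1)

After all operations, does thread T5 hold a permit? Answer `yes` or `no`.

Step 1: wait(T1) -> count=0 queue=[] holders={T1}
Step 2: wait(T4) -> count=0 queue=[T4] holders={T1}
Step 3: wait(T2) -> count=0 queue=[T4,T2] holders={T1}
Step 4: wait(T5) -> count=0 queue=[T4,T2,T5] holders={T1}
Step 5: signal(T1) -> count=0 queue=[T2,T5] holders={T4}
Step 6: wait(T3) -> count=0 queue=[T2,T5,T3] holders={T4}
Step 7: wait(T1) -> count=0 queue=[T2,T5,T3,T1] holders={T4}
Step 8: signal(T4) -> count=0 queue=[T5,T3,T1] holders={T2}
Step 9: wait(T4) -> count=0 queue=[T5,T3,T1,T4] holders={T2}
Step 10: signal(T2) -> count=0 queue=[T3,T1,T4] holders={T5}
Step 11: wait(T2) -> count=0 queue=[T3,T1,T4,T2] holders={T5}
Step 12: signal(T5) -> count=0 queue=[T1,T4,T2] holders={T3}
Step 13: signal(T3) -> count=0 queue=[T4,T2] holders={T1}
Step 14: wait(T5) -> count=0 queue=[T4,T2,T5] holders={T1}
Step 15: wait(T3) -> count=0 queue=[T4,T2,T5,T3] holders={T1}
Step 16: signal(T1) -> count=0 queue=[T2,T5,T3] holders={T4}
Final holders: {T4} -> T5 not in holders

Answer: no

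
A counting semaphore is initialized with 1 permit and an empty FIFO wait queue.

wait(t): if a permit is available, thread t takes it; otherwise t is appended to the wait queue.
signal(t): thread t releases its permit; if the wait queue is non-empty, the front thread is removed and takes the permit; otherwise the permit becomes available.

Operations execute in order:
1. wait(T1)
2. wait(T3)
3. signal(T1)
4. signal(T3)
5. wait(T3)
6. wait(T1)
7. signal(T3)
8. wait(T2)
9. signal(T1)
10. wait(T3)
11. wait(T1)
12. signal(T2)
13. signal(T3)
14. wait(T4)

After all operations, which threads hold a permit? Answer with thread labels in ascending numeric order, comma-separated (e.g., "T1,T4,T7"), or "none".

Step 1: wait(T1) -> count=0 queue=[] holders={T1}
Step 2: wait(T3) -> count=0 queue=[T3] holders={T1}
Step 3: signal(T1) -> count=0 queue=[] holders={T3}
Step 4: signal(T3) -> count=1 queue=[] holders={none}
Step 5: wait(T3) -> count=0 queue=[] holders={T3}
Step 6: wait(T1) -> count=0 queue=[T1] holders={T3}
Step 7: signal(T3) -> count=0 queue=[] holders={T1}
Step 8: wait(T2) -> count=0 queue=[T2] holders={T1}
Step 9: signal(T1) -> count=0 queue=[] holders={T2}
Step 10: wait(T3) -> count=0 queue=[T3] holders={T2}
Step 11: wait(T1) -> count=0 queue=[T3,T1] holders={T2}
Step 12: signal(T2) -> count=0 queue=[T1] holders={T3}
Step 13: signal(T3) -> count=0 queue=[] holders={T1}
Step 14: wait(T4) -> count=0 queue=[T4] holders={T1}
Final holders: T1

Answer: T1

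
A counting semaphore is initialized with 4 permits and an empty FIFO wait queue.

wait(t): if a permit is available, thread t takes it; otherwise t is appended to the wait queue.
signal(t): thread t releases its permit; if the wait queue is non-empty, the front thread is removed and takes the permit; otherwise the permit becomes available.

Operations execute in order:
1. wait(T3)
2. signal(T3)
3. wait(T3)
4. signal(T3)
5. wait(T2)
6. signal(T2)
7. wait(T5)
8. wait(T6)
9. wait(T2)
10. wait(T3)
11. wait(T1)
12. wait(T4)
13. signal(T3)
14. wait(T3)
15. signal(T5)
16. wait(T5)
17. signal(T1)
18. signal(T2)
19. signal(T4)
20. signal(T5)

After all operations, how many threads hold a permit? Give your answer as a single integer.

Answer: 2

Derivation:
Step 1: wait(T3) -> count=3 queue=[] holders={T3}
Step 2: signal(T3) -> count=4 queue=[] holders={none}
Step 3: wait(T3) -> count=3 queue=[] holders={T3}
Step 4: signal(T3) -> count=4 queue=[] holders={none}
Step 5: wait(T2) -> count=3 queue=[] holders={T2}
Step 6: signal(T2) -> count=4 queue=[] holders={none}
Step 7: wait(T5) -> count=3 queue=[] holders={T5}
Step 8: wait(T6) -> count=2 queue=[] holders={T5,T6}
Step 9: wait(T2) -> count=1 queue=[] holders={T2,T5,T6}
Step 10: wait(T3) -> count=0 queue=[] holders={T2,T3,T5,T6}
Step 11: wait(T1) -> count=0 queue=[T1] holders={T2,T3,T5,T6}
Step 12: wait(T4) -> count=0 queue=[T1,T4] holders={T2,T3,T5,T6}
Step 13: signal(T3) -> count=0 queue=[T4] holders={T1,T2,T5,T6}
Step 14: wait(T3) -> count=0 queue=[T4,T3] holders={T1,T2,T5,T6}
Step 15: signal(T5) -> count=0 queue=[T3] holders={T1,T2,T4,T6}
Step 16: wait(T5) -> count=0 queue=[T3,T5] holders={T1,T2,T4,T6}
Step 17: signal(T1) -> count=0 queue=[T5] holders={T2,T3,T4,T6}
Step 18: signal(T2) -> count=0 queue=[] holders={T3,T4,T5,T6}
Step 19: signal(T4) -> count=1 queue=[] holders={T3,T5,T6}
Step 20: signal(T5) -> count=2 queue=[] holders={T3,T6}
Final holders: {T3,T6} -> 2 thread(s)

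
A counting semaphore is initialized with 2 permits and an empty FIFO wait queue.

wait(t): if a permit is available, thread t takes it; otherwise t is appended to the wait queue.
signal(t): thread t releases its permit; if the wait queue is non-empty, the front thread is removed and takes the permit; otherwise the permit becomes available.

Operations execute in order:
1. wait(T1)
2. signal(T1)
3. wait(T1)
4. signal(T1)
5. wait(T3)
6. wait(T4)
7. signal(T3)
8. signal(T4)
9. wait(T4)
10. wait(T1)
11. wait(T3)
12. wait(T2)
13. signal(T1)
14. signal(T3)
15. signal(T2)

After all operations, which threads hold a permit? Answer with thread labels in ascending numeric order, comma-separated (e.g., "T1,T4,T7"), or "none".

Step 1: wait(T1) -> count=1 queue=[] holders={T1}
Step 2: signal(T1) -> count=2 queue=[] holders={none}
Step 3: wait(T1) -> count=1 queue=[] holders={T1}
Step 4: signal(T1) -> count=2 queue=[] holders={none}
Step 5: wait(T3) -> count=1 queue=[] holders={T3}
Step 6: wait(T4) -> count=0 queue=[] holders={T3,T4}
Step 7: signal(T3) -> count=1 queue=[] holders={T4}
Step 8: signal(T4) -> count=2 queue=[] holders={none}
Step 9: wait(T4) -> count=1 queue=[] holders={T4}
Step 10: wait(T1) -> count=0 queue=[] holders={T1,T4}
Step 11: wait(T3) -> count=0 queue=[T3] holders={T1,T4}
Step 12: wait(T2) -> count=0 queue=[T3,T2] holders={T1,T4}
Step 13: signal(T1) -> count=0 queue=[T2] holders={T3,T4}
Step 14: signal(T3) -> count=0 queue=[] holders={T2,T4}
Step 15: signal(T2) -> count=1 queue=[] holders={T4}
Final holders: T4

Answer: T4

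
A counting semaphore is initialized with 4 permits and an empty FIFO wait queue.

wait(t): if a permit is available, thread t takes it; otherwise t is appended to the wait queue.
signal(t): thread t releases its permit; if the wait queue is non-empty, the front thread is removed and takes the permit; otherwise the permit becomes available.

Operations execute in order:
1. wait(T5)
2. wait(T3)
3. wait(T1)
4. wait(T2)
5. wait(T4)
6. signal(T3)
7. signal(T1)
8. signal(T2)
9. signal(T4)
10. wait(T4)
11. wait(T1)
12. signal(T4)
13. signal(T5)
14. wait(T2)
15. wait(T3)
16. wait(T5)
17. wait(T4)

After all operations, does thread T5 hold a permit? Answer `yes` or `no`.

Step 1: wait(T5) -> count=3 queue=[] holders={T5}
Step 2: wait(T3) -> count=2 queue=[] holders={T3,T5}
Step 3: wait(T1) -> count=1 queue=[] holders={T1,T3,T5}
Step 4: wait(T2) -> count=0 queue=[] holders={T1,T2,T3,T5}
Step 5: wait(T4) -> count=0 queue=[T4] holders={T1,T2,T3,T5}
Step 6: signal(T3) -> count=0 queue=[] holders={T1,T2,T4,T5}
Step 7: signal(T1) -> count=1 queue=[] holders={T2,T4,T5}
Step 8: signal(T2) -> count=2 queue=[] holders={T4,T5}
Step 9: signal(T4) -> count=3 queue=[] holders={T5}
Step 10: wait(T4) -> count=2 queue=[] holders={T4,T5}
Step 11: wait(T1) -> count=1 queue=[] holders={T1,T4,T5}
Step 12: signal(T4) -> count=2 queue=[] holders={T1,T5}
Step 13: signal(T5) -> count=3 queue=[] holders={T1}
Step 14: wait(T2) -> count=2 queue=[] holders={T1,T2}
Step 15: wait(T3) -> count=1 queue=[] holders={T1,T2,T3}
Step 16: wait(T5) -> count=0 queue=[] holders={T1,T2,T3,T5}
Step 17: wait(T4) -> count=0 queue=[T4] holders={T1,T2,T3,T5}
Final holders: {T1,T2,T3,T5} -> T5 in holders

Answer: yes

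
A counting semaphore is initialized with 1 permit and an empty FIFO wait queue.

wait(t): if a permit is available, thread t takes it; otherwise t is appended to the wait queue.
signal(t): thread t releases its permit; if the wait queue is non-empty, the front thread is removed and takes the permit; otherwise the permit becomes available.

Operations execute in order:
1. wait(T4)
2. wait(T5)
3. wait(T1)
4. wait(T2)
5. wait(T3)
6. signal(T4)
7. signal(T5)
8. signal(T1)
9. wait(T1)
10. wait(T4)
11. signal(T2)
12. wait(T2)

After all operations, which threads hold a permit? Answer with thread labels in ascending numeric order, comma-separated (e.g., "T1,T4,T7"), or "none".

Step 1: wait(T4) -> count=0 queue=[] holders={T4}
Step 2: wait(T5) -> count=0 queue=[T5] holders={T4}
Step 3: wait(T1) -> count=0 queue=[T5,T1] holders={T4}
Step 4: wait(T2) -> count=0 queue=[T5,T1,T2] holders={T4}
Step 5: wait(T3) -> count=0 queue=[T5,T1,T2,T3] holders={T4}
Step 6: signal(T4) -> count=0 queue=[T1,T2,T3] holders={T5}
Step 7: signal(T5) -> count=0 queue=[T2,T3] holders={T1}
Step 8: signal(T1) -> count=0 queue=[T3] holders={T2}
Step 9: wait(T1) -> count=0 queue=[T3,T1] holders={T2}
Step 10: wait(T4) -> count=0 queue=[T3,T1,T4] holders={T2}
Step 11: signal(T2) -> count=0 queue=[T1,T4] holders={T3}
Step 12: wait(T2) -> count=0 queue=[T1,T4,T2] holders={T3}
Final holders: T3

Answer: T3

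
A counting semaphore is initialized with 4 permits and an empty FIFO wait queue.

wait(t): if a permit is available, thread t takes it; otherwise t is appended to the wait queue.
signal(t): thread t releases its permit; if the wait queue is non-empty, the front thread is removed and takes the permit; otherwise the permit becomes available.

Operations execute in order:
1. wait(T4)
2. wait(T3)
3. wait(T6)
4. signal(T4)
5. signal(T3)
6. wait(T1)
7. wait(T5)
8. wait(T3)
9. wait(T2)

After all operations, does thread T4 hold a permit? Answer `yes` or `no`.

Answer: no

Derivation:
Step 1: wait(T4) -> count=3 queue=[] holders={T4}
Step 2: wait(T3) -> count=2 queue=[] holders={T3,T4}
Step 3: wait(T6) -> count=1 queue=[] holders={T3,T4,T6}
Step 4: signal(T4) -> count=2 queue=[] holders={T3,T6}
Step 5: signal(T3) -> count=3 queue=[] holders={T6}
Step 6: wait(T1) -> count=2 queue=[] holders={T1,T6}
Step 7: wait(T5) -> count=1 queue=[] holders={T1,T5,T6}
Step 8: wait(T3) -> count=0 queue=[] holders={T1,T3,T5,T6}
Step 9: wait(T2) -> count=0 queue=[T2] holders={T1,T3,T5,T6}
Final holders: {T1,T3,T5,T6} -> T4 not in holders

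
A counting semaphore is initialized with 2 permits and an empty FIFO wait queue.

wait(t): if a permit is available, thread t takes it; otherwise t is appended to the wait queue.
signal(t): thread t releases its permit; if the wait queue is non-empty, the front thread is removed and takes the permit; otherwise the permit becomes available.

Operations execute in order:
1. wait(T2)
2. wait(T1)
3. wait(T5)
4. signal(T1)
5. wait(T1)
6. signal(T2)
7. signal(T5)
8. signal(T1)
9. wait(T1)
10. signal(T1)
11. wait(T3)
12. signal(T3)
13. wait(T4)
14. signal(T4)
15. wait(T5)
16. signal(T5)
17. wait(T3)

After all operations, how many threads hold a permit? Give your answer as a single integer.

Step 1: wait(T2) -> count=1 queue=[] holders={T2}
Step 2: wait(T1) -> count=0 queue=[] holders={T1,T2}
Step 3: wait(T5) -> count=0 queue=[T5] holders={T1,T2}
Step 4: signal(T1) -> count=0 queue=[] holders={T2,T5}
Step 5: wait(T1) -> count=0 queue=[T1] holders={T2,T5}
Step 6: signal(T2) -> count=0 queue=[] holders={T1,T5}
Step 7: signal(T5) -> count=1 queue=[] holders={T1}
Step 8: signal(T1) -> count=2 queue=[] holders={none}
Step 9: wait(T1) -> count=1 queue=[] holders={T1}
Step 10: signal(T1) -> count=2 queue=[] holders={none}
Step 11: wait(T3) -> count=1 queue=[] holders={T3}
Step 12: signal(T3) -> count=2 queue=[] holders={none}
Step 13: wait(T4) -> count=1 queue=[] holders={T4}
Step 14: signal(T4) -> count=2 queue=[] holders={none}
Step 15: wait(T5) -> count=1 queue=[] holders={T5}
Step 16: signal(T5) -> count=2 queue=[] holders={none}
Step 17: wait(T3) -> count=1 queue=[] holders={T3}
Final holders: {T3} -> 1 thread(s)

Answer: 1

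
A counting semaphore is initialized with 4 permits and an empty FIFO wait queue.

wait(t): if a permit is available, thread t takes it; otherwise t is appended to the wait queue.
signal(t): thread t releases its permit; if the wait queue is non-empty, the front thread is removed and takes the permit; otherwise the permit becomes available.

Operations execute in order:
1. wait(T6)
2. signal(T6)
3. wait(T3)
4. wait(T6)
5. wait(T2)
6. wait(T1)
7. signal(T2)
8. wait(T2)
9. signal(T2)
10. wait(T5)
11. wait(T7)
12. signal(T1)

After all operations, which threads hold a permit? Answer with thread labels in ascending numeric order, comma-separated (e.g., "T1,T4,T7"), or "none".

Step 1: wait(T6) -> count=3 queue=[] holders={T6}
Step 2: signal(T6) -> count=4 queue=[] holders={none}
Step 3: wait(T3) -> count=3 queue=[] holders={T3}
Step 4: wait(T6) -> count=2 queue=[] holders={T3,T6}
Step 5: wait(T2) -> count=1 queue=[] holders={T2,T3,T6}
Step 6: wait(T1) -> count=0 queue=[] holders={T1,T2,T3,T6}
Step 7: signal(T2) -> count=1 queue=[] holders={T1,T3,T6}
Step 8: wait(T2) -> count=0 queue=[] holders={T1,T2,T3,T6}
Step 9: signal(T2) -> count=1 queue=[] holders={T1,T3,T6}
Step 10: wait(T5) -> count=0 queue=[] holders={T1,T3,T5,T6}
Step 11: wait(T7) -> count=0 queue=[T7] holders={T1,T3,T5,T6}
Step 12: signal(T1) -> count=0 queue=[] holders={T3,T5,T6,T7}
Final holders: T3,T5,T6,T7

Answer: T3,T5,T6,T7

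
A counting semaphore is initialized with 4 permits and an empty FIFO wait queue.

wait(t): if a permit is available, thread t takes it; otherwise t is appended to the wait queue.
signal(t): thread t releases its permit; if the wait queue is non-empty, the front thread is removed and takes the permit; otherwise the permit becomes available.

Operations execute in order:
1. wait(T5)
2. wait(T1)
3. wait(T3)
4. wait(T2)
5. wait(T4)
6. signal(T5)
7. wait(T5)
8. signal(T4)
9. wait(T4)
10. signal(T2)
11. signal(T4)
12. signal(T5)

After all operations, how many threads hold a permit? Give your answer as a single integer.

Step 1: wait(T5) -> count=3 queue=[] holders={T5}
Step 2: wait(T1) -> count=2 queue=[] holders={T1,T5}
Step 3: wait(T3) -> count=1 queue=[] holders={T1,T3,T5}
Step 4: wait(T2) -> count=0 queue=[] holders={T1,T2,T3,T5}
Step 5: wait(T4) -> count=0 queue=[T4] holders={T1,T2,T3,T5}
Step 6: signal(T5) -> count=0 queue=[] holders={T1,T2,T3,T4}
Step 7: wait(T5) -> count=0 queue=[T5] holders={T1,T2,T3,T4}
Step 8: signal(T4) -> count=0 queue=[] holders={T1,T2,T3,T5}
Step 9: wait(T4) -> count=0 queue=[T4] holders={T1,T2,T3,T5}
Step 10: signal(T2) -> count=0 queue=[] holders={T1,T3,T4,T5}
Step 11: signal(T4) -> count=1 queue=[] holders={T1,T3,T5}
Step 12: signal(T5) -> count=2 queue=[] holders={T1,T3}
Final holders: {T1,T3} -> 2 thread(s)

Answer: 2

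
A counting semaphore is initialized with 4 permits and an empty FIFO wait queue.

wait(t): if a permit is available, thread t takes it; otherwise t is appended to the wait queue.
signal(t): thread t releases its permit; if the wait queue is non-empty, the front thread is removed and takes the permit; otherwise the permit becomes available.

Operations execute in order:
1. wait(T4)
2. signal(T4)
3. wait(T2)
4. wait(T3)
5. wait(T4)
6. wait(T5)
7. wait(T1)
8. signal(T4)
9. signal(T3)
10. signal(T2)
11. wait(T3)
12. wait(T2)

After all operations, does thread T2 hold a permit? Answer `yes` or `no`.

Step 1: wait(T4) -> count=3 queue=[] holders={T4}
Step 2: signal(T4) -> count=4 queue=[] holders={none}
Step 3: wait(T2) -> count=3 queue=[] holders={T2}
Step 4: wait(T3) -> count=2 queue=[] holders={T2,T3}
Step 5: wait(T4) -> count=1 queue=[] holders={T2,T3,T4}
Step 6: wait(T5) -> count=0 queue=[] holders={T2,T3,T4,T5}
Step 7: wait(T1) -> count=0 queue=[T1] holders={T2,T3,T4,T5}
Step 8: signal(T4) -> count=0 queue=[] holders={T1,T2,T3,T5}
Step 9: signal(T3) -> count=1 queue=[] holders={T1,T2,T5}
Step 10: signal(T2) -> count=2 queue=[] holders={T1,T5}
Step 11: wait(T3) -> count=1 queue=[] holders={T1,T3,T5}
Step 12: wait(T2) -> count=0 queue=[] holders={T1,T2,T3,T5}
Final holders: {T1,T2,T3,T5} -> T2 in holders

Answer: yes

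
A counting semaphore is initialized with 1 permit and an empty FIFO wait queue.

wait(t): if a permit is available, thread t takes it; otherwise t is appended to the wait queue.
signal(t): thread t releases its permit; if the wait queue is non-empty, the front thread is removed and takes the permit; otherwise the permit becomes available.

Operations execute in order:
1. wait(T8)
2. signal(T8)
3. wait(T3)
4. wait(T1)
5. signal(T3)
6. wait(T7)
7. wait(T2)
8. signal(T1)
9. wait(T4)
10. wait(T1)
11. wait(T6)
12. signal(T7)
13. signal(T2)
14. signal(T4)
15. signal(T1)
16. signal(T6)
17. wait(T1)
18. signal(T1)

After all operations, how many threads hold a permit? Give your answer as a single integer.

Answer: 0

Derivation:
Step 1: wait(T8) -> count=0 queue=[] holders={T8}
Step 2: signal(T8) -> count=1 queue=[] holders={none}
Step 3: wait(T3) -> count=0 queue=[] holders={T3}
Step 4: wait(T1) -> count=0 queue=[T1] holders={T3}
Step 5: signal(T3) -> count=0 queue=[] holders={T1}
Step 6: wait(T7) -> count=0 queue=[T7] holders={T1}
Step 7: wait(T2) -> count=0 queue=[T7,T2] holders={T1}
Step 8: signal(T1) -> count=0 queue=[T2] holders={T7}
Step 9: wait(T4) -> count=0 queue=[T2,T4] holders={T7}
Step 10: wait(T1) -> count=0 queue=[T2,T4,T1] holders={T7}
Step 11: wait(T6) -> count=0 queue=[T2,T4,T1,T6] holders={T7}
Step 12: signal(T7) -> count=0 queue=[T4,T1,T6] holders={T2}
Step 13: signal(T2) -> count=0 queue=[T1,T6] holders={T4}
Step 14: signal(T4) -> count=0 queue=[T6] holders={T1}
Step 15: signal(T1) -> count=0 queue=[] holders={T6}
Step 16: signal(T6) -> count=1 queue=[] holders={none}
Step 17: wait(T1) -> count=0 queue=[] holders={T1}
Step 18: signal(T1) -> count=1 queue=[] holders={none}
Final holders: {none} -> 0 thread(s)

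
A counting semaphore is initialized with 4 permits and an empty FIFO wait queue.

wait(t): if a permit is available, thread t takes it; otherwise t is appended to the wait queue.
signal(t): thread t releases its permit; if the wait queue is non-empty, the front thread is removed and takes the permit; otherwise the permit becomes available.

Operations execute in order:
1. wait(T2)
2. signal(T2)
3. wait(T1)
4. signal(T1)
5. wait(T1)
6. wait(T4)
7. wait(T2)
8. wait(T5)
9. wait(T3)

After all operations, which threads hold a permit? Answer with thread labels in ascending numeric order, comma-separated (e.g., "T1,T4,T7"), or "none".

Step 1: wait(T2) -> count=3 queue=[] holders={T2}
Step 2: signal(T2) -> count=4 queue=[] holders={none}
Step 3: wait(T1) -> count=3 queue=[] holders={T1}
Step 4: signal(T1) -> count=4 queue=[] holders={none}
Step 5: wait(T1) -> count=3 queue=[] holders={T1}
Step 6: wait(T4) -> count=2 queue=[] holders={T1,T4}
Step 7: wait(T2) -> count=1 queue=[] holders={T1,T2,T4}
Step 8: wait(T5) -> count=0 queue=[] holders={T1,T2,T4,T5}
Step 9: wait(T3) -> count=0 queue=[T3] holders={T1,T2,T4,T5}
Final holders: T1,T2,T4,T5

Answer: T1,T2,T4,T5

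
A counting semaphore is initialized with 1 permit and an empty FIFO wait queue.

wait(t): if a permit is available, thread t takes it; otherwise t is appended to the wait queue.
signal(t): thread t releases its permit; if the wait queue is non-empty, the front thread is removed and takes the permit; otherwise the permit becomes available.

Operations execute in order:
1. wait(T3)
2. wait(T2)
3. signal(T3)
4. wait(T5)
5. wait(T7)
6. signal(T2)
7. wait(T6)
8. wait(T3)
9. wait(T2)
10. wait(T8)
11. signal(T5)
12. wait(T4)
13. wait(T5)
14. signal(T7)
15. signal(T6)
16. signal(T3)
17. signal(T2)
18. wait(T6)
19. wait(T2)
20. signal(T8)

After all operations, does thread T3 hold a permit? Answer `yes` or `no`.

Step 1: wait(T3) -> count=0 queue=[] holders={T3}
Step 2: wait(T2) -> count=0 queue=[T2] holders={T3}
Step 3: signal(T3) -> count=0 queue=[] holders={T2}
Step 4: wait(T5) -> count=0 queue=[T5] holders={T2}
Step 5: wait(T7) -> count=0 queue=[T5,T7] holders={T2}
Step 6: signal(T2) -> count=0 queue=[T7] holders={T5}
Step 7: wait(T6) -> count=0 queue=[T7,T6] holders={T5}
Step 8: wait(T3) -> count=0 queue=[T7,T6,T3] holders={T5}
Step 9: wait(T2) -> count=0 queue=[T7,T6,T3,T2] holders={T5}
Step 10: wait(T8) -> count=0 queue=[T7,T6,T3,T2,T8] holders={T5}
Step 11: signal(T5) -> count=0 queue=[T6,T3,T2,T8] holders={T7}
Step 12: wait(T4) -> count=0 queue=[T6,T3,T2,T8,T4] holders={T7}
Step 13: wait(T5) -> count=0 queue=[T6,T3,T2,T8,T4,T5] holders={T7}
Step 14: signal(T7) -> count=0 queue=[T3,T2,T8,T4,T5] holders={T6}
Step 15: signal(T6) -> count=0 queue=[T2,T8,T4,T5] holders={T3}
Step 16: signal(T3) -> count=0 queue=[T8,T4,T5] holders={T2}
Step 17: signal(T2) -> count=0 queue=[T4,T5] holders={T8}
Step 18: wait(T6) -> count=0 queue=[T4,T5,T6] holders={T8}
Step 19: wait(T2) -> count=0 queue=[T4,T5,T6,T2] holders={T8}
Step 20: signal(T8) -> count=0 queue=[T5,T6,T2] holders={T4}
Final holders: {T4} -> T3 not in holders

Answer: no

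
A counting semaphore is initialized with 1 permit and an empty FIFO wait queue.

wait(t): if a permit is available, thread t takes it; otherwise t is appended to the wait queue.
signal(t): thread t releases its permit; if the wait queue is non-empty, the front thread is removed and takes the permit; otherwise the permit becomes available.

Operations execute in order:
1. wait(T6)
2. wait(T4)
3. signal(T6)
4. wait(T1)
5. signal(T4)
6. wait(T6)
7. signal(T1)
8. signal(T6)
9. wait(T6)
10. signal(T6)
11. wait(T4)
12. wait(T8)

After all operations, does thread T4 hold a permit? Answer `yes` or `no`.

Answer: yes

Derivation:
Step 1: wait(T6) -> count=0 queue=[] holders={T6}
Step 2: wait(T4) -> count=0 queue=[T4] holders={T6}
Step 3: signal(T6) -> count=0 queue=[] holders={T4}
Step 4: wait(T1) -> count=0 queue=[T1] holders={T4}
Step 5: signal(T4) -> count=0 queue=[] holders={T1}
Step 6: wait(T6) -> count=0 queue=[T6] holders={T1}
Step 7: signal(T1) -> count=0 queue=[] holders={T6}
Step 8: signal(T6) -> count=1 queue=[] holders={none}
Step 9: wait(T6) -> count=0 queue=[] holders={T6}
Step 10: signal(T6) -> count=1 queue=[] holders={none}
Step 11: wait(T4) -> count=0 queue=[] holders={T4}
Step 12: wait(T8) -> count=0 queue=[T8] holders={T4}
Final holders: {T4} -> T4 in holders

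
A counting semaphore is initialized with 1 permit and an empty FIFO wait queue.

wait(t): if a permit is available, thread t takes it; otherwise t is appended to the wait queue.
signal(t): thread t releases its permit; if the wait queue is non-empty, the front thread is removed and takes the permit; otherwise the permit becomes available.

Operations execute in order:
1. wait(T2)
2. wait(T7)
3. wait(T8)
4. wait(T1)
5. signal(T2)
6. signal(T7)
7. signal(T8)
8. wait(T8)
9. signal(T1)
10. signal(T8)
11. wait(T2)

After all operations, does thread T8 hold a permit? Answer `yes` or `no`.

Step 1: wait(T2) -> count=0 queue=[] holders={T2}
Step 2: wait(T7) -> count=0 queue=[T7] holders={T2}
Step 3: wait(T8) -> count=0 queue=[T7,T8] holders={T2}
Step 4: wait(T1) -> count=0 queue=[T7,T8,T1] holders={T2}
Step 5: signal(T2) -> count=0 queue=[T8,T1] holders={T7}
Step 6: signal(T7) -> count=0 queue=[T1] holders={T8}
Step 7: signal(T8) -> count=0 queue=[] holders={T1}
Step 8: wait(T8) -> count=0 queue=[T8] holders={T1}
Step 9: signal(T1) -> count=0 queue=[] holders={T8}
Step 10: signal(T8) -> count=1 queue=[] holders={none}
Step 11: wait(T2) -> count=0 queue=[] holders={T2}
Final holders: {T2} -> T8 not in holders

Answer: no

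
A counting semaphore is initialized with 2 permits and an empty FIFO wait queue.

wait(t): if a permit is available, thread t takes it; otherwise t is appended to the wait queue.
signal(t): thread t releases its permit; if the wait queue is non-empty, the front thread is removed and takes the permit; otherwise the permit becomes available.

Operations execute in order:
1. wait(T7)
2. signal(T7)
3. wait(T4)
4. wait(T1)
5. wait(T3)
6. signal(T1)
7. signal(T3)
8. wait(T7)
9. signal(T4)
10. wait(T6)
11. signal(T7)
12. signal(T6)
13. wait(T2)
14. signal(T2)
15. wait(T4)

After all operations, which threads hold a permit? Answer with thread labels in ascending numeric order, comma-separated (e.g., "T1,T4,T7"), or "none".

Answer: T4

Derivation:
Step 1: wait(T7) -> count=1 queue=[] holders={T7}
Step 2: signal(T7) -> count=2 queue=[] holders={none}
Step 3: wait(T4) -> count=1 queue=[] holders={T4}
Step 4: wait(T1) -> count=0 queue=[] holders={T1,T4}
Step 5: wait(T3) -> count=0 queue=[T3] holders={T1,T4}
Step 6: signal(T1) -> count=0 queue=[] holders={T3,T4}
Step 7: signal(T3) -> count=1 queue=[] holders={T4}
Step 8: wait(T7) -> count=0 queue=[] holders={T4,T7}
Step 9: signal(T4) -> count=1 queue=[] holders={T7}
Step 10: wait(T6) -> count=0 queue=[] holders={T6,T7}
Step 11: signal(T7) -> count=1 queue=[] holders={T6}
Step 12: signal(T6) -> count=2 queue=[] holders={none}
Step 13: wait(T2) -> count=1 queue=[] holders={T2}
Step 14: signal(T2) -> count=2 queue=[] holders={none}
Step 15: wait(T4) -> count=1 queue=[] holders={T4}
Final holders: T4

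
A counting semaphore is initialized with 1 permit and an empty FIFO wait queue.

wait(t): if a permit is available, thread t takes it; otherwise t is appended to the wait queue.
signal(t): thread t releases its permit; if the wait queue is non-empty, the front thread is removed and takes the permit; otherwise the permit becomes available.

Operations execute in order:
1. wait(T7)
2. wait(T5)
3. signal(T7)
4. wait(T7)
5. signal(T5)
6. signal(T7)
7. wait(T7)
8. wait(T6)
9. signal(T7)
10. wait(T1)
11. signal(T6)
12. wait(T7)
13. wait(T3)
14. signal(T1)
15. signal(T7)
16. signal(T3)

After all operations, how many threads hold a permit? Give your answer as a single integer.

Answer: 0

Derivation:
Step 1: wait(T7) -> count=0 queue=[] holders={T7}
Step 2: wait(T5) -> count=0 queue=[T5] holders={T7}
Step 3: signal(T7) -> count=0 queue=[] holders={T5}
Step 4: wait(T7) -> count=0 queue=[T7] holders={T5}
Step 5: signal(T5) -> count=0 queue=[] holders={T7}
Step 6: signal(T7) -> count=1 queue=[] holders={none}
Step 7: wait(T7) -> count=0 queue=[] holders={T7}
Step 8: wait(T6) -> count=0 queue=[T6] holders={T7}
Step 9: signal(T7) -> count=0 queue=[] holders={T6}
Step 10: wait(T1) -> count=0 queue=[T1] holders={T6}
Step 11: signal(T6) -> count=0 queue=[] holders={T1}
Step 12: wait(T7) -> count=0 queue=[T7] holders={T1}
Step 13: wait(T3) -> count=0 queue=[T7,T3] holders={T1}
Step 14: signal(T1) -> count=0 queue=[T3] holders={T7}
Step 15: signal(T7) -> count=0 queue=[] holders={T3}
Step 16: signal(T3) -> count=1 queue=[] holders={none}
Final holders: {none} -> 0 thread(s)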